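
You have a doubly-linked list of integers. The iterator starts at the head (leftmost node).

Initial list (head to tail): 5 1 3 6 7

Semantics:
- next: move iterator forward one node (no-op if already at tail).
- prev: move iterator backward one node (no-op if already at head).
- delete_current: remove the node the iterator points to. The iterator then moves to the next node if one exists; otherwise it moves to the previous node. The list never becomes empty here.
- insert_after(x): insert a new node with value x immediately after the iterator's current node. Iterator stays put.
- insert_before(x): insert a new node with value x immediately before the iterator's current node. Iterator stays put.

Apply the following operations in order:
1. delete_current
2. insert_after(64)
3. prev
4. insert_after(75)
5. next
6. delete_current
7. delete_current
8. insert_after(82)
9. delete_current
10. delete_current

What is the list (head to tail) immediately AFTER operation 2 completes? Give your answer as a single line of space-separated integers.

Answer: 1 64 3 6 7

Derivation:
After 1 (delete_current): list=[1, 3, 6, 7] cursor@1
After 2 (insert_after(64)): list=[1, 64, 3, 6, 7] cursor@1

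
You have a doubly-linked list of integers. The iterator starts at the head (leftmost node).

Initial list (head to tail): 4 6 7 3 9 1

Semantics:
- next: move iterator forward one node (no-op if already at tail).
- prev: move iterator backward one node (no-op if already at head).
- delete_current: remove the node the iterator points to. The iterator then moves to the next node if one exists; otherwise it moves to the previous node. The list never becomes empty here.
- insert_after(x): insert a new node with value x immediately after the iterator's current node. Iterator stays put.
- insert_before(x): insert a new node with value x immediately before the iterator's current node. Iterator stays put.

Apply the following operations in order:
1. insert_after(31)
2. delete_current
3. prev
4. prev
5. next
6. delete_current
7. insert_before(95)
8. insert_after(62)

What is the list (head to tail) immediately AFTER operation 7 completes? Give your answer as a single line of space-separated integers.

Answer: 31 95 7 3 9 1

Derivation:
After 1 (insert_after(31)): list=[4, 31, 6, 7, 3, 9, 1] cursor@4
After 2 (delete_current): list=[31, 6, 7, 3, 9, 1] cursor@31
After 3 (prev): list=[31, 6, 7, 3, 9, 1] cursor@31
After 4 (prev): list=[31, 6, 7, 3, 9, 1] cursor@31
After 5 (next): list=[31, 6, 7, 3, 9, 1] cursor@6
After 6 (delete_current): list=[31, 7, 3, 9, 1] cursor@7
After 7 (insert_before(95)): list=[31, 95, 7, 3, 9, 1] cursor@7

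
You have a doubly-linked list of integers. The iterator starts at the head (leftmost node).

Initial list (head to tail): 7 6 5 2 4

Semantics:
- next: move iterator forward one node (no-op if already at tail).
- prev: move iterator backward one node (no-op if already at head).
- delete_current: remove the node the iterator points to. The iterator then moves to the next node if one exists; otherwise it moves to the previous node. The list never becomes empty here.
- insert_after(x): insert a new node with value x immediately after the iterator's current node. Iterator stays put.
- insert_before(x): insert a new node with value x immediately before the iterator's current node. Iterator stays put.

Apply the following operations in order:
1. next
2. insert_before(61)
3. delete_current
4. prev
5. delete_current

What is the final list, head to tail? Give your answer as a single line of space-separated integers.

Answer: 7 5 2 4

Derivation:
After 1 (next): list=[7, 6, 5, 2, 4] cursor@6
After 2 (insert_before(61)): list=[7, 61, 6, 5, 2, 4] cursor@6
After 3 (delete_current): list=[7, 61, 5, 2, 4] cursor@5
After 4 (prev): list=[7, 61, 5, 2, 4] cursor@61
After 5 (delete_current): list=[7, 5, 2, 4] cursor@5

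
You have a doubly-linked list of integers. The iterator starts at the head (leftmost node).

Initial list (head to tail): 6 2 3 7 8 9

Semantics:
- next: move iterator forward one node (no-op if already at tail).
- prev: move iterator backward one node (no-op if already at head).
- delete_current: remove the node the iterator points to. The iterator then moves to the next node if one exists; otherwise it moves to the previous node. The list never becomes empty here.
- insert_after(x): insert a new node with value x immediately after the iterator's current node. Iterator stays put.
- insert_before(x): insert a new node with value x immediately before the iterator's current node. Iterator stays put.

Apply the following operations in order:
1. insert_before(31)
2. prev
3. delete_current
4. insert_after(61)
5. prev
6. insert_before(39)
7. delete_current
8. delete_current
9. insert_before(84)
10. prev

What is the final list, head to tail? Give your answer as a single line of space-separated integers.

Answer: 39 84 2 3 7 8 9

Derivation:
After 1 (insert_before(31)): list=[31, 6, 2, 3, 7, 8, 9] cursor@6
After 2 (prev): list=[31, 6, 2, 3, 7, 8, 9] cursor@31
After 3 (delete_current): list=[6, 2, 3, 7, 8, 9] cursor@6
After 4 (insert_after(61)): list=[6, 61, 2, 3, 7, 8, 9] cursor@6
After 5 (prev): list=[6, 61, 2, 3, 7, 8, 9] cursor@6
After 6 (insert_before(39)): list=[39, 6, 61, 2, 3, 7, 8, 9] cursor@6
After 7 (delete_current): list=[39, 61, 2, 3, 7, 8, 9] cursor@61
After 8 (delete_current): list=[39, 2, 3, 7, 8, 9] cursor@2
After 9 (insert_before(84)): list=[39, 84, 2, 3, 7, 8, 9] cursor@2
After 10 (prev): list=[39, 84, 2, 3, 7, 8, 9] cursor@84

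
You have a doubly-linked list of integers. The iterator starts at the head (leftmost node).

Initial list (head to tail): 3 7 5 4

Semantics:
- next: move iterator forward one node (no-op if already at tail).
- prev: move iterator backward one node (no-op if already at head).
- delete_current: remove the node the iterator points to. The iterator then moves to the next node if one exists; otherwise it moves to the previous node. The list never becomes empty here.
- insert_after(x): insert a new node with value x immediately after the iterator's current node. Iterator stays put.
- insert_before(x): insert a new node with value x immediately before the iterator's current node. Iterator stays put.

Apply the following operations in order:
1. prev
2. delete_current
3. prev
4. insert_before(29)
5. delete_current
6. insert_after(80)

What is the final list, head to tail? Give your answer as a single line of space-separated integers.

After 1 (prev): list=[3, 7, 5, 4] cursor@3
After 2 (delete_current): list=[7, 5, 4] cursor@7
After 3 (prev): list=[7, 5, 4] cursor@7
After 4 (insert_before(29)): list=[29, 7, 5, 4] cursor@7
After 5 (delete_current): list=[29, 5, 4] cursor@5
After 6 (insert_after(80)): list=[29, 5, 80, 4] cursor@5

Answer: 29 5 80 4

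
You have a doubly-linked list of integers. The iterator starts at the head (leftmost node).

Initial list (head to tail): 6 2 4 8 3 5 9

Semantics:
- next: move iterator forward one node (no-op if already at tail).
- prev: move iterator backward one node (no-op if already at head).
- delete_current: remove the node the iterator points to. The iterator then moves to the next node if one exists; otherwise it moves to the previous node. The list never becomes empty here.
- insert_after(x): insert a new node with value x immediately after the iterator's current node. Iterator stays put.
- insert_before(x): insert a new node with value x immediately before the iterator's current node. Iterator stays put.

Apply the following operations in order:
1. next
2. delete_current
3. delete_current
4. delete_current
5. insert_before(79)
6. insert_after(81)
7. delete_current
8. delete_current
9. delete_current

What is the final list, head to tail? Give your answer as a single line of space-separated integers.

Answer: 6 79 9

Derivation:
After 1 (next): list=[6, 2, 4, 8, 3, 5, 9] cursor@2
After 2 (delete_current): list=[6, 4, 8, 3, 5, 9] cursor@4
After 3 (delete_current): list=[6, 8, 3, 5, 9] cursor@8
After 4 (delete_current): list=[6, 3, 5, 9] cursor@3
After 5 (insert_before(79)): list=[6, 79, 3, 5, 9] cursor@3
After 6 (insert_after(81)): list=[6, 79, 3, 81, 5, 9] cursor@3
After 7 (delete_current): list=[6, 79, 81, 5, 9] cursor@81
After 8 (delete_current): list=[6, 79, 5, 9] cursor@5
After 9 (delete_current): list=[6, 79, 9] cursor@9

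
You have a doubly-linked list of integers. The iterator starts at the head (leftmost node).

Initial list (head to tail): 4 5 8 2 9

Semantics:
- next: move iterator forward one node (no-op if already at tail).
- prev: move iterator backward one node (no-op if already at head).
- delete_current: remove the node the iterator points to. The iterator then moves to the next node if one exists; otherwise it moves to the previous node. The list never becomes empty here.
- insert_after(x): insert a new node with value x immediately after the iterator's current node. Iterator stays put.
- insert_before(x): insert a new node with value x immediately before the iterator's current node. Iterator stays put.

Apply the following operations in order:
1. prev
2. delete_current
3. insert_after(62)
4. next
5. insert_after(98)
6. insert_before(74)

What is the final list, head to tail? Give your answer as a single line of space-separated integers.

Answer: 5 74 62 98 8 2 9

Derivation:
After 1 (prev): list=[4, 5, 8, 2, 9] cursor@4
After 2 (delete_current): list=[5, 8, 2, 9] cursor@5
After 3 (insert_after(62)): list=[5, 62, 8, 2, 9] cursor@5
After 4 (next): list=[5, 62, 8, 2, 9] cursor@62
After 5 (insert_after(98)): list=[5, 62, 98, 8, 2, 9] cursor@62
After 6 (insert_before(74)): list=[5, 74, 62, 98, 8, 2, 9] cursor@62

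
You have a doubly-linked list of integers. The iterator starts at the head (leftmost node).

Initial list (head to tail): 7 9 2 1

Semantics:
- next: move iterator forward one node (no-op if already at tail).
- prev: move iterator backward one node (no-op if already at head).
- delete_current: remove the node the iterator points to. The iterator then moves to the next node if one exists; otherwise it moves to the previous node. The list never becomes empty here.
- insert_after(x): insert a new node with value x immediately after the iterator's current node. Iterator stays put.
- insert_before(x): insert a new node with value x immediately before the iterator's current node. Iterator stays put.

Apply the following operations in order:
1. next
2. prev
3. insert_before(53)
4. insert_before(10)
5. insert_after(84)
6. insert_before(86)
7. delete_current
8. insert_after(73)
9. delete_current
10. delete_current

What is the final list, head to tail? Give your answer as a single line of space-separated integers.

After 1 (next): list=[7, 9, 2, 1] cursor@9
After 2 (prev): list=[7, 9, 2, 1] cursor@7
After 3 (insert_before(53)): list=[53, 7, 9, 2, 1] cursor@7
After 4 (insert_before(10)): list=[53, 10, 7, 9, 2, 1] cursor@7
After 5 (insert_after(84)): list=[53, 10, 7, 84, 9, 2, 1] cursor@7
After 6 (insert_before(86)): list=[53, 10, 86, 7, 84, 9, 2, 1] cursor@7
After 7 (delete_current): list=[53, 10, 86, 84, 9, 2, 1] cursor@84
After 8 (insert_after(73)): list=[53, 10, 86, 84, 73, 9, 2, 1] cursor@84
After 9 (delete_current): list=[53, 10, 86, 73, 9, 2, 1] cursor@73
After 10 (delete_current): list=[53, 10, 86, 9, 2, 1] cursor@9

Answer: 53 10 86 9 2 1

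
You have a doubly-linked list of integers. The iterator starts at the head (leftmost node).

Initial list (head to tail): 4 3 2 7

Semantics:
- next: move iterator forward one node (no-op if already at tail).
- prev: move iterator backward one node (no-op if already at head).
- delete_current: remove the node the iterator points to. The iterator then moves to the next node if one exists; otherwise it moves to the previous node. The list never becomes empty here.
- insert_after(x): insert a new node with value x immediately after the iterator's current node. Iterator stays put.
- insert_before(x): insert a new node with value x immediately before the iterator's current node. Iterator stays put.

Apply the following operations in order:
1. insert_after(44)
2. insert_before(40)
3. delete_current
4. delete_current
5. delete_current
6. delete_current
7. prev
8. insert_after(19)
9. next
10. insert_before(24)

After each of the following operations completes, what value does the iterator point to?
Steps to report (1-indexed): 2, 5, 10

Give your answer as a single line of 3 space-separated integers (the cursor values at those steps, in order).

After 1 (insert_after(44)): list=[4, 44, 3, 2, 7] cursor@4
After 2 (insert_before(40)): list=[40, 4, 44, 3, 2, 7] cursor@4
After 3 (delete_current): list=[40, 44, 3, 2, 7] cursor@44
After 4 (delete_current): list=[40, 3, 2, 7] cursor@3
After 5 (delete_current): list=[40, 2, 7] cursor@2
After 6 (delete_current): list=[40, 7] cursor@7
After 7 (prev): list=[40, 7] cursor@40
After 8 (insert_after(19)): list=[40, 19, 7] cursor@40
After 9 (next): list=[40, 19, 7] cursor@19
After 10 (insert_before(24)): list=[40, 24, 19, 7] cursor@19

Answer: 4 2 19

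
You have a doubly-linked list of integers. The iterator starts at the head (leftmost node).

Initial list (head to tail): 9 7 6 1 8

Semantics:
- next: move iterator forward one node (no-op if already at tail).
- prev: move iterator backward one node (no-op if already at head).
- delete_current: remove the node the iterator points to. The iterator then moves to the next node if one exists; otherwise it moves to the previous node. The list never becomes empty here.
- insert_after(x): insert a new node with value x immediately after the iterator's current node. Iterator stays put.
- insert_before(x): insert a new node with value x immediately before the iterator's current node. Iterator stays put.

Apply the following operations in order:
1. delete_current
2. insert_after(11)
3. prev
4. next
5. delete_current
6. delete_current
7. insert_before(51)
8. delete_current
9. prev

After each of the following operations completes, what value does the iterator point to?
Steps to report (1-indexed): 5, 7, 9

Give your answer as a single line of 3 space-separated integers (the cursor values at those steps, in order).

After 1 (delete_current): list=[7, 6, 1, 8] cursor@7
After 2 (insert_after(11)): list=[7, 11, 6, 1, 8] cursor@7
After 3 (prev): list=[7, 11, 6, 1, 8] cursor@7
After 4 (next): list=[7, 11, 6, 1, 8] cursor@11
After 5 (delete_current): list=[7, 6, 1, 8] cursor@6
After 6 (delete_current): list=[7, 1, 8] cursor@1
After 7 (insert_before(51)): list=[7, 51, 1, 8] cursor@1
After 8 (delete_current): list=[7, 51, 8] cursor@8
After 9 (prev): list=[7, 51, 8] cursor@51

Answer: 6 1 51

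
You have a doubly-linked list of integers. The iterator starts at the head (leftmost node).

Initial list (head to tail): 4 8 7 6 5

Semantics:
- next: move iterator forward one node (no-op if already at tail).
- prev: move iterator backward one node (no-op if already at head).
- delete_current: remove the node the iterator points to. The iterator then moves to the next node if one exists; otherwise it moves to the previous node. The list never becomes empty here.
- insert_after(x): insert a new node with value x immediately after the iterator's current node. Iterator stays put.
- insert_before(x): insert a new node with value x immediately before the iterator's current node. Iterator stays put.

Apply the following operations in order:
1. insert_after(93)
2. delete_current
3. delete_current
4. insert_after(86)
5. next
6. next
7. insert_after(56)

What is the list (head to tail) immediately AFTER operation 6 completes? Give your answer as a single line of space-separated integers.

After 1 (insert_after(93)): list=[4, 93, 8, 7, 6, 5] cursor@4
After 2 (delete_current): list=[93, 8, 7, 6, 5] cursor@93
After 3 (delete_current): list=[8, 7, 6, 5] cursor@8
After 4 (insert_after(86)): list=[8, 86, 7, 6, 5] cursor@8
After 5 (next): list=[8, 86, 7, 6, 5] cursor@86
After 6 (next): list=[8, 86, 7, 6, 5] cursor@7

Answer: 8 86 7 6 5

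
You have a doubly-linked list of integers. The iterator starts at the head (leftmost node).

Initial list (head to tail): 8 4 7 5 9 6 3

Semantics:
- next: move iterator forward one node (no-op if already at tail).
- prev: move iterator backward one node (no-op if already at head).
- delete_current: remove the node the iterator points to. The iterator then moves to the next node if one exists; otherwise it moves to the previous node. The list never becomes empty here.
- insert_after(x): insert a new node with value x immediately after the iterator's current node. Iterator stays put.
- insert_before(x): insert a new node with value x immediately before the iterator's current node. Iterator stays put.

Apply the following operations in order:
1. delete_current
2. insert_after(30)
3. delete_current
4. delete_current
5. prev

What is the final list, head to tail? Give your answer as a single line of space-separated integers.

Answer: 7 5 9 6 3

Derivation:
After 1 (delete_current): list=[4, 7, 5, 9, 6, 3] cursor@4
After 2 (insert_after(30)): list=[4, 30, 7, 5, 9, 6, 3] cursor@4
After 3 (delete_current): list=[30, 7, 5, 9, 6, 3] cursor@30
After 4 (delete_current): list=[7, 5, 9, 6, 3] cursor@7
After 5 (prev): list=[7, 5, 9, 6, 3] cursor@7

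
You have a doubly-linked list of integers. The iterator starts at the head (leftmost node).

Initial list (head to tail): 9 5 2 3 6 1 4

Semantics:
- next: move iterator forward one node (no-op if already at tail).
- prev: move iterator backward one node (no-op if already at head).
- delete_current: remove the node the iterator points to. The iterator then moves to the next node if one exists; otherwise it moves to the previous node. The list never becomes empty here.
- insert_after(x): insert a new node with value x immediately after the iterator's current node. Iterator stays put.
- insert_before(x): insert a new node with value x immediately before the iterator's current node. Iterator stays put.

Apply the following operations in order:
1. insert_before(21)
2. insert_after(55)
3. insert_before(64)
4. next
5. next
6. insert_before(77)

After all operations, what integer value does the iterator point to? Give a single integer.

After 1 (insert_before(21)): list=[21, 9, 5, 2, 3, 6, 1, 4] cursor@9
After 2 (insert_after(55)): list=[21, 9, 55, 5, 2, 3, 6, 1, 4] cursor@9
After 3 (insert_before(64)): list=[21, 64, 9, 55, 5, 2, 3, 6, 1, 4] cursor@9
After 4 (next): list=[21, 64, 9, 55, 5, 2, 3, 6, 1, 4] cursor@55
After 5 (next): list=[21, 64, 9, 55, 5, 2, 3, 6, 1, 4] cursor@5
After 6 (insert_before(77)): list=[21, 64, 9, 55, 77, 5, 2, 3, 6, 1, 4] cursor@5

Answer: 5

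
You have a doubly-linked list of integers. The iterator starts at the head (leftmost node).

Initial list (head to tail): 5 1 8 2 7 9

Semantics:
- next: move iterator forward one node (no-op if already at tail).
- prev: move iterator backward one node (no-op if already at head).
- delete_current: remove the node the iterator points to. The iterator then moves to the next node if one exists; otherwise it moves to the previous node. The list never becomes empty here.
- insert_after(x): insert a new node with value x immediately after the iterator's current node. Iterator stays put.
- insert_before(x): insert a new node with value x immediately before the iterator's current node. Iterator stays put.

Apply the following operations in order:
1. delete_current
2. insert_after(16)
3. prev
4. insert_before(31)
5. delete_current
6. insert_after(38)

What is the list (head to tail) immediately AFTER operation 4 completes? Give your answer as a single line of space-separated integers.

Answer: 31 1 16 8 2 7 9

Derivation:
After 1 (delete_current): list=[1, 8, 2, 7, 9] cursor@1
After 2 (insert_after(16)): list=[1, 16, 8, 2, 7, 9] cursor@1
After 3 (prev): list=[1, 16, 8, 2, 7, 9] cursor@1
After 4 (insert_before(31)): list=[31, 1, 16, 8, 2, 7, 9] cursor@1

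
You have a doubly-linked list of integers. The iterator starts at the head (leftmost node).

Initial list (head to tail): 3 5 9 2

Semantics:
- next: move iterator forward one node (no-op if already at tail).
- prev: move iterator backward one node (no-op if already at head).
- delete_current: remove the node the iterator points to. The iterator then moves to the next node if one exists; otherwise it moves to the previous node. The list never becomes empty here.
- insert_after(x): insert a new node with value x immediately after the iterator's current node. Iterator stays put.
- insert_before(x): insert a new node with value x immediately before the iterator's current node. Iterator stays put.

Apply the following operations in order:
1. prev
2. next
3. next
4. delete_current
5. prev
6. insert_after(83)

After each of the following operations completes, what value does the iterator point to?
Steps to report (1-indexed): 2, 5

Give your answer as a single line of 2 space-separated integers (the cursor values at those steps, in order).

After 1 (prev): list=[3, 5, 9, 2] cursor@3
After 2 (next): list=[3, 5, 9, 2] cursor@5
After 3 (next): list=[3, 5, 9, 2] cursor@9
After 4 (delete_current): list=[3, 5, 2] cursor@2
After 5 (prev): list=[3, 5, 2] cursor@5
After 6 (insert_after(83)): list=[3, 5, 83, 2] cursor@5

Answer: 5 5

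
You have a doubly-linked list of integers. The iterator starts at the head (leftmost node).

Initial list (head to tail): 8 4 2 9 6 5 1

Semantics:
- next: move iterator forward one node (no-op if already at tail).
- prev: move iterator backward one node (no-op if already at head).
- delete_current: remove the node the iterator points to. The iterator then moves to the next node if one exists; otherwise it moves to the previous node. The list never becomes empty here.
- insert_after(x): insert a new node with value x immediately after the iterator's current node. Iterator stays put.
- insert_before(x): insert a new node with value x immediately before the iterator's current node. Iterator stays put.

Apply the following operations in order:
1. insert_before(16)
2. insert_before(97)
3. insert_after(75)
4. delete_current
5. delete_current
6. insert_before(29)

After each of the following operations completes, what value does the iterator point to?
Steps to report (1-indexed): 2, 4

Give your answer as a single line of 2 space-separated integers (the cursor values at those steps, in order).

After 1 (insert_before(16)): list=[16, 8, 4, 2, 9, 6, 5, 1] cursor@8
After 2 (insert_before(97)): list=[16, 97, 8, 4, 2, 9, 6, 5, 1] cursor@8
After 3 (insert_after(75)): list=[16, 97, 8, 75, 4, 2, 9, 6, 5, 1] cursor@8
After 4 (delete_current): list=[16, 97, 75, 4, 2, 9, 6, 5, 1] cursor@75
After 5 (delete_current): list=[16, 97, 4, 2, 9, 6, 5, 1] cursor@4
After 6 (insert_before(29)): list=[16, 97, 29, 4, 2, 9, 6, 5, 1] cursor@4

Answer: 8 75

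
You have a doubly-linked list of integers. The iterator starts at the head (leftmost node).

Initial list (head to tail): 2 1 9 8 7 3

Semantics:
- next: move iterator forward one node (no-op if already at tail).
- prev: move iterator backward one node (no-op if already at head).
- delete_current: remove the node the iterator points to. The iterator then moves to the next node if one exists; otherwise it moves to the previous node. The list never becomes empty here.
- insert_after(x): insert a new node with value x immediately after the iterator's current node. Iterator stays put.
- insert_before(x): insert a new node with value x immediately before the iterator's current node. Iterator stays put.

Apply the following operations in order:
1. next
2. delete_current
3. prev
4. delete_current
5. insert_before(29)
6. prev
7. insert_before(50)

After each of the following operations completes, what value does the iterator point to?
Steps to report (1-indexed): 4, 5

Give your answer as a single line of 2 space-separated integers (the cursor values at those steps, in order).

After 1 (next): list=[2, 1, 9, 8, 7, 3] cursor@1
After 2 (delete_current): list=[2, 9, 8, 7, 3] cursor@9
After 3 (prev): list=[2, 9, 8, 7, 3] cursor@2
After 4 (delete_current): list=[9, 8, 7, 3] cursor@9
After 5 (insert_before(29)): list=[29, 9, 8, 7, 3] cursor@9
After 6 (prev): list=[29, 9, 8, 7, 3] cursor@29
After 7 (insert_before(50)): list=[50, 29, 9, 8, 7, 3] cursor@29

Answer: 9 9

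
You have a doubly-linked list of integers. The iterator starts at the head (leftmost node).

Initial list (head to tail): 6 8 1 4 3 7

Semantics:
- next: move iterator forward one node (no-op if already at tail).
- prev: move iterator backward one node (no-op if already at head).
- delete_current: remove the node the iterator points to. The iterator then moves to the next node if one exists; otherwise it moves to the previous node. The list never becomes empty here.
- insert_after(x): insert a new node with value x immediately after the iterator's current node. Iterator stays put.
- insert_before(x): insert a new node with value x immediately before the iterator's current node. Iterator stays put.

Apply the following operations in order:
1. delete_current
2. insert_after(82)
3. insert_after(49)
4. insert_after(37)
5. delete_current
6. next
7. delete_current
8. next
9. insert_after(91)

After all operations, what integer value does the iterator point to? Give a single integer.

After 1 (delete_current): list=[8, 1, 4, 3, 7] cursor@8
After 2 (insert_after(82)): list=[8, 82, 1, 4, 3, 7] cursor@8
After 3 (insert_after(49)): list=[8, 49, 82, 1, 4, 3, 7] cursor@8
After 4 (insert_after(37)): list=[8, 37, 49, 82, 1, 4, 3, 7] cursor@8
After 5 (delete_current): list=[37, 49, 82, 1, 4, 3, 7] cursor@37
After 6 (next): list=[37, 49, 82, 1, 4, 3, 7] cursor@49
After 7 (delete_current): list=[37, 82, 1, 4, 3, 7] cursor@82
After 8 (next): list=[37, 82, 1, 4, 3, 7] cursor@1
After 9 (insert_after(91)): list=[37, 82, 1, 91, 4, 3, 7] cursor@1

Answer: 1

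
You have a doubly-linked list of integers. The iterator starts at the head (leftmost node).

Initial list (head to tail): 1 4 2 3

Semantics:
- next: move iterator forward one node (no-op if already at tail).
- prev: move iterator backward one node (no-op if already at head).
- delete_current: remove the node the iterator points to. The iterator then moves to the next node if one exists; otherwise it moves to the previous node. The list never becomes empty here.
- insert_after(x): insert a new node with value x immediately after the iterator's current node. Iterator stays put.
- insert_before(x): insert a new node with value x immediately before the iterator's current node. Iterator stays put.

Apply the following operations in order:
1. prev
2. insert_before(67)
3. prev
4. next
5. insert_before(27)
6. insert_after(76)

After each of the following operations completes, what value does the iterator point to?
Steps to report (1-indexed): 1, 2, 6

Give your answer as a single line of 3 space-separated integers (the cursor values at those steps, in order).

Answer: 1 1 1

Derivation:
After 1 (prev): list=[1, 4, 2, 3] cursor@1
After 2 (insert_before(67)): list=[67, 1, 4, 2, 3] cursor@1
After 3 (prev): list=[67, 1, 4, 2, 3] cursor@67
After 4 (next): list=[67, 1, 4, 2, 3] cursor@1
After 5 (insert_before(27)): list=[67, 27, 1, 4, 2, 3] cursor@1
After 6 (insert_after(76)): list=[67, 27, 1, 76, 4, 2, 3] cursor@1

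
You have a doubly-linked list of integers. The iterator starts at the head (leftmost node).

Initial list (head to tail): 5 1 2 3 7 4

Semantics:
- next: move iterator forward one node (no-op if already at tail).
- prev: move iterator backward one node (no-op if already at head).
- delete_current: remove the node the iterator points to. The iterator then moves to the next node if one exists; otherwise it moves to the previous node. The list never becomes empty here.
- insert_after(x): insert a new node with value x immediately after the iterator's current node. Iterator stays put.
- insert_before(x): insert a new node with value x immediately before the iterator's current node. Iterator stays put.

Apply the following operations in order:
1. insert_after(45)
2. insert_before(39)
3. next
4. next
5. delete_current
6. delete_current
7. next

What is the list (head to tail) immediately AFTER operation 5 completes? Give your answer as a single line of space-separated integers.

After 1 (insert_after(45)): list=[5, 45, 1, 2, 3, 7, 4] cursor@5
After 2 (insert_before(39)): list=[39, 5, 45, 1, 2, 3, 7, 4] cursor@5
After 3 (next): list=[39, 5, 45, 1, 2, 3, 7, 4] cursor@45
After 4 (next): list=[39, 5, 45, 1, 2, 3, 7, 4] cursor@1
After 5 (delete_current): list=[39, 5, 45, 2, 3, 7, 4] cursor@2

Answer: 39 5 45 2 3 7 4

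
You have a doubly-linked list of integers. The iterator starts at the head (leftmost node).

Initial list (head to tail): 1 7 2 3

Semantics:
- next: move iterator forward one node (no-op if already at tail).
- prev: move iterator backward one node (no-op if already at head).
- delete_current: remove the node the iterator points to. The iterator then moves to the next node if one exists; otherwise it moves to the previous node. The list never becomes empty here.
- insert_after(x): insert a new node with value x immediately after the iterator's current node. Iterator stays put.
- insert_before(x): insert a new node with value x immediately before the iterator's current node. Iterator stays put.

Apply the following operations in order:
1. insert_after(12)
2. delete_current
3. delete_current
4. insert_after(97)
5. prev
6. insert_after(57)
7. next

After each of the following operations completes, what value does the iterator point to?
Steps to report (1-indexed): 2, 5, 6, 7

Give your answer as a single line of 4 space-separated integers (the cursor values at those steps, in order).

Answer: 12 7 7 57

Derivation:
After 1 (insert_after(12)): list=[1, 12, 7, 2, 3] cursor@1
After 2 (delete_current): list=[12, 7, 2, 3] cursor@12
After 3 (delete_current): list=[7, 2, 3] cursor@7
After 4 (insert_after(97)): list=[7, 97, 2, 3] cursor@7
After 5 (prev): list=[7, 97, 2, 3] cursor@7
After 6 (insert_after(57)): list=[7, 57, 97, 2, 3] cursor@7
After 7 (next): list=[7, 57, 97, 2, 3] cursor@57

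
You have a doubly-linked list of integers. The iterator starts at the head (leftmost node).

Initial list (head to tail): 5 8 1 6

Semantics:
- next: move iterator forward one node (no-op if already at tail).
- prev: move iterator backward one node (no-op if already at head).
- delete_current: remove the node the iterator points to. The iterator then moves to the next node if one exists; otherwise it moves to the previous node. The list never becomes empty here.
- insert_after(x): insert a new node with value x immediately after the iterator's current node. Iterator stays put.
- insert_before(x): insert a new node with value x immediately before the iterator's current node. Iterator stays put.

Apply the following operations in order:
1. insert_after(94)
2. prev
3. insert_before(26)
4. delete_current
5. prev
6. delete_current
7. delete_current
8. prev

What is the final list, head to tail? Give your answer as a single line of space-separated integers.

After 1 (insert_after(94)): list=[5, 94, 8, 1, 6] cursor@5
After 2 (prev): list=[5, 94, 8, 1, 6] cursor@5
After 3 (insert_before(26)): list=[26, 5, 94, 8, 1, 6] cursor@5
After 4 (delete_current): list=[26, 94, 8, 1, 6] cursor@94
After 5 (prev): list=[26, 94, 8, 1, 6] cursor@26
After 6 (delete_current): list=[94, 8, 1, 6] cursor@94
After 7 (delete_current): list=[8, 1, 6] cursor@8
After 8 (prev): list=[8, 1, 6] cursor@8

Answer: 8 1 6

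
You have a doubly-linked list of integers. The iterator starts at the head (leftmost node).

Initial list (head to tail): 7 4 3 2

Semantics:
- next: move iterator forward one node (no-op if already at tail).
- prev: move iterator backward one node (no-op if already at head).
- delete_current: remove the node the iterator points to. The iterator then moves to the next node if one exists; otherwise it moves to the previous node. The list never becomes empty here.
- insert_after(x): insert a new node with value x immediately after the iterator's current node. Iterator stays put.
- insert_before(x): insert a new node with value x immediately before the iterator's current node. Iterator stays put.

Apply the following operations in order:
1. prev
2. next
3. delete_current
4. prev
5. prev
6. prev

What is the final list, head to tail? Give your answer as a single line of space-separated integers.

After 1 (prev): list=[7, 4, 3, 2] cursor@7
After 2 (next): list=[7, 4, 3, 2] cursor@4
After 3 (delete_current): list=[7, 3, 2] cursor@3
After 4 (prev): list=[7, 3, 2] cursor@7
After 5 (prev): list=[7, 3, 2] cursor@7
After 6 (prev): list=[7, 3, 2] cursor@7

Answer: 7 3 2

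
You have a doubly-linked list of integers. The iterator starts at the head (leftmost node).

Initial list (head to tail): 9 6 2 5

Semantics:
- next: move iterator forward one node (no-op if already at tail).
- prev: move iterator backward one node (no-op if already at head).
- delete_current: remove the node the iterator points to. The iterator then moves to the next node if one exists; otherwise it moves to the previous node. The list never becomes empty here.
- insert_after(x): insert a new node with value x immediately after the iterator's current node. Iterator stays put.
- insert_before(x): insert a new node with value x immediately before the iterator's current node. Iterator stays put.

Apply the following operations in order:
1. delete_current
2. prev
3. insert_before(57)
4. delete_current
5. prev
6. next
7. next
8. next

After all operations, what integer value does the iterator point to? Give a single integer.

Answer: 5

Derivation:
After 1 (delete_current): list=[6, 2, 5] cursor@6
After 2 (prev): list=[6, 2, 5] cursor@6
After 3 (insert_before(57)): list=[57, 6, 2, 5] cursor@6
After 4 (delete_current): list=[57, 2, 5] cursor@2
After 5 (prev): list=[57, 2, 5] cursor@57
After 6 (next): list=[57, 2, 5] cursor@2
After 7 (next): list=[57, 2, 5] cursor@5
After 8 (next): list=[57, 2, 5] cursor@5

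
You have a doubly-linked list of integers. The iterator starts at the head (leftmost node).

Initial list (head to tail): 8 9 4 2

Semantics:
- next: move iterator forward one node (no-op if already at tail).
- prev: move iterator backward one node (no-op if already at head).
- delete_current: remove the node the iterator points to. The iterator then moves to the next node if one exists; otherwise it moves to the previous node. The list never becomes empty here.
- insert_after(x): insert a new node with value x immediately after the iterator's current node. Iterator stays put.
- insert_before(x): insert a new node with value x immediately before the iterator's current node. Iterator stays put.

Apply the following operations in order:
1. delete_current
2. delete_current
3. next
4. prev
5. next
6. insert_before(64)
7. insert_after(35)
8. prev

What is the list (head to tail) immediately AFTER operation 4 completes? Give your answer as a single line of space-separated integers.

Answer: 4 2

Derivation:
After 1 (delete_current): list=[9, 4, 2] cursor@9
After 2 (delete_current): list=[4, 2] cursor@4
After 3 (next): list=[4, 2] cursor@2
After 4 (prev): list=[4, 2] cursor@4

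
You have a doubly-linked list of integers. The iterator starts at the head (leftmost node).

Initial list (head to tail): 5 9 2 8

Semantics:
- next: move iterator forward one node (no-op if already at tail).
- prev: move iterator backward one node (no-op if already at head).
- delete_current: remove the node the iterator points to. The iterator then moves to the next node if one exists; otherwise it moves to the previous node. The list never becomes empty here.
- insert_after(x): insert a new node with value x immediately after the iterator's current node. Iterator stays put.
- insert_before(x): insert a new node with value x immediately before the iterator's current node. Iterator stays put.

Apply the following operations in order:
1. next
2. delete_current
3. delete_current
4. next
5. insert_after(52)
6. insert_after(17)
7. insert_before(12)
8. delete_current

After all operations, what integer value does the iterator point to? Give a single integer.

Answer: 17

Derivation:
After 1 (next): list=[5, 9, 2, 8] cursor@9
After 2 (delete_current): list=[5, 2, 8] cursor@2
After 3 (delete_current): list=[5, 8] cursor@8
After 4 (next): list=[5, 8] cursor@8
After 5 (insert_after(52)): list=[5, 8, 52] cursor@8
After 6 (insert_after(17)): list=[5, 8, 17, 52] cursor@8
After 7 (insert_before(12)): list=[5, 12, 8, 17, 52] cursor@8
After 8 (delete_current): list=[5, 12, 17, 52] cursor@17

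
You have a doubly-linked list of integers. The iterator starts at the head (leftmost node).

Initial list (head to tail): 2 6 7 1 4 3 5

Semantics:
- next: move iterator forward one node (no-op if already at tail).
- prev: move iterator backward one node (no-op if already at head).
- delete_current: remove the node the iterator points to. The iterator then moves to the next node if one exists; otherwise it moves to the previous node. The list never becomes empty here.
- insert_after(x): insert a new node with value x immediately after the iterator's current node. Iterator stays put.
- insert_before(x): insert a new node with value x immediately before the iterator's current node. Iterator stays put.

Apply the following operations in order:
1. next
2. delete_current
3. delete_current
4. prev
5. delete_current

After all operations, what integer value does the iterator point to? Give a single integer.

After 1 (next): list=[2, 6, 7, 1, 4, 3, 5] cursor@6
After 2 (delete_current): list=[2, 7, 1, 4, 3, 5] cursor@7
After 3 (delete_current): list=[2, 1, 4, 3, 5] cursor@1
After 4 (prev): list=[2, 1, 4, 3, 5] cursor@2
After 5 (delete_current): list=[1, 4, 3, 5] cursor@1

Answer: 1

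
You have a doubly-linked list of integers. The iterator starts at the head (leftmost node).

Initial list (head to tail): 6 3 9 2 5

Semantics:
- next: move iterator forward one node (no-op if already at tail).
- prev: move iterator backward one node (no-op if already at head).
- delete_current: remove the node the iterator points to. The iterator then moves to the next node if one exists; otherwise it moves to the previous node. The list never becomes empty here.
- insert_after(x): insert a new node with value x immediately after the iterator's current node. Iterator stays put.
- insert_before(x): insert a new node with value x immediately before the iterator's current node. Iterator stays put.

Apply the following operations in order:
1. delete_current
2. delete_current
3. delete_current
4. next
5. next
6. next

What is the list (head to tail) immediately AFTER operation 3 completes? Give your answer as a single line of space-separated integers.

Answer: 2 5

Derivation:
After 1 (delete_current): list=[3, 9, 2, 5] cursor@3
After 2 (delete_current): list=[9, 2, 5] cursor@9
After 3 (delete_current): list=[2, 5] cursor@2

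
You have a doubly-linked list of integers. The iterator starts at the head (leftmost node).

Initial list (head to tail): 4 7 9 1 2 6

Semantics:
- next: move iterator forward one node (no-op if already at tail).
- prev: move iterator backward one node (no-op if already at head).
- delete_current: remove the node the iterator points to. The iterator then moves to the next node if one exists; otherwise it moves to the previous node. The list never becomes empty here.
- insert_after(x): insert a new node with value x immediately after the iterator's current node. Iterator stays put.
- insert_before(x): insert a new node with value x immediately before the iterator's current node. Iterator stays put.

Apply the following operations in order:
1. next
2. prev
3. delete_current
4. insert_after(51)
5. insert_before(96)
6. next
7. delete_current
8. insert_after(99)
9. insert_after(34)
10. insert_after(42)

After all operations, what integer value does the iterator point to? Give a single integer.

After 1 (next): list=[4, 7, 9, 1, 2, 6] cursor@7
After 2 (prev): list=[4, 7, 9, 1, 2, 6] cursor@4
After 3 (delete_current): list=[7, 9, 1, 2, 6] cursor@7
After 4 (insert_after(51)): list=[7, 51, 9, 1, 2, 6] cursor@7
After 5 (insert_before(96)): list=[96, 7, 51, 9, 1, 2, 6] cursor@7
After 6 (next): list=[96, 7, 51, 9, 1, 2, 6] cursor@51
After 7 (delete_current): list=[96, 7, 9, 1, 2, 6] cursor@9
After 8 (insert_after(99)): list=[96, 7, 9, 99, 1, 2, 6] cursor@9
After 9 (insert_after(34)): list=[96, 7, 9, 34, 99, 1, 2, 6] cursor@9
After 10 (insert_after(42)): list=[96, 7, 9, 42, 34, 99, 1, 2, 6] cursor@9

Answer: 9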